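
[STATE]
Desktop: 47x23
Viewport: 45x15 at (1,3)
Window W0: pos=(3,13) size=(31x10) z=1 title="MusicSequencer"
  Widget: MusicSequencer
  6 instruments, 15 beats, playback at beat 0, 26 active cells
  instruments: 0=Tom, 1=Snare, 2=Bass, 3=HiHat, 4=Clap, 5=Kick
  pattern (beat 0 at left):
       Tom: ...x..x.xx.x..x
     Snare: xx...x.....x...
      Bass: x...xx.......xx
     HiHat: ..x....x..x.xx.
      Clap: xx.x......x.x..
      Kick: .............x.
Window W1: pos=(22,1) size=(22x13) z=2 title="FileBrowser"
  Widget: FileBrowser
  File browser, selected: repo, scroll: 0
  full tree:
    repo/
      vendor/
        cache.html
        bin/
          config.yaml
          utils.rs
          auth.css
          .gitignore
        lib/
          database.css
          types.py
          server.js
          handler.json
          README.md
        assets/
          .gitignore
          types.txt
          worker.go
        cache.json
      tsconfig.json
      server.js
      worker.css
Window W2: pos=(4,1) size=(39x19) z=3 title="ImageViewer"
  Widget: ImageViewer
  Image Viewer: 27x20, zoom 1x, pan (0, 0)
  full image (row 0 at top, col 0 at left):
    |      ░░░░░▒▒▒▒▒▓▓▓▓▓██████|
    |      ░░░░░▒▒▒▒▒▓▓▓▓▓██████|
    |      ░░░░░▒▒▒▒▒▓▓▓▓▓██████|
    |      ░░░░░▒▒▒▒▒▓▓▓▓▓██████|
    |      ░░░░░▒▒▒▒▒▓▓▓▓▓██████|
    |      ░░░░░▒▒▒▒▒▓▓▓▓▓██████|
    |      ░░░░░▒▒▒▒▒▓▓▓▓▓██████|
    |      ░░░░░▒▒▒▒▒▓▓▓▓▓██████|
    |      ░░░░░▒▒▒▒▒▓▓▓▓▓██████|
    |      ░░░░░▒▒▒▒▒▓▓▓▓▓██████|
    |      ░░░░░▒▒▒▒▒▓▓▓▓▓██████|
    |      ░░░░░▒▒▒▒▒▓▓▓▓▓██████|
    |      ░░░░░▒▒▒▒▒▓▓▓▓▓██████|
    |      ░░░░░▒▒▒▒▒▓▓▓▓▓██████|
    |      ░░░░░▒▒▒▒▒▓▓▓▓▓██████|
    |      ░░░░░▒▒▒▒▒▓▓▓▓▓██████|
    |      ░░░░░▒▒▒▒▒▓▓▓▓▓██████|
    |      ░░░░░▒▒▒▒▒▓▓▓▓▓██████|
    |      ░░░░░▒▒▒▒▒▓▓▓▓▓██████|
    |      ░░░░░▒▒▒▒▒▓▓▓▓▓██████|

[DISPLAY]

   ┠─────────────────────────────────────┨┨  
   ┃      ░░░░░▒▒▒▒▒▓▓▓▓▓██████          ┃┃  
   ┃      ░░░░░▒▒▒▒▒▓▓▓▓▓██████          ┃┃  
   ┃      ░░░░░▒▒▒▒▒▓▓▓▓▓██████          ┃┃  
   ┃      ░░░░░▒▒▒▒▒▓▓▓▓▓██████          ┃┃  
   ┃      ░░░░░▒▒▒▒▒▓▓▓▓▓██████          ┃┃  
   ┃      ░░░░░▒▒▒▒▒▓▓▓▓▓██████          ┃┃  
   ┃      ░░░░░▒▒▒▒▒▓▓▓▓▓██████          ┃┃  
   ┃      ░░░░░▒▒▒▒▒▓▓▓▓▓██████          ┃┃  
   ┃      ░░░░░▒▒▒▒▒▓▓▓▓▓██████          ┃┃  
  ┏┃      ░░░░░▒▒▒▒▒▓▓▓▓▓██████          ┃┛  
  ┃┃      ░░░░░▒▒▒▒▒▓▓▓▓▓██████          ┃   
  ┠┃      ░░░░░▒▒▒▒▒▓▓▓▓▓██████          ┃   
  ┃┃      ░░░░░▒▒▒▒▒▓▓▓▓▓██████          ┃   
  ┃┃      ░░░░░▒▒▒▒▒▓▓▓▓▓██████          ┃   


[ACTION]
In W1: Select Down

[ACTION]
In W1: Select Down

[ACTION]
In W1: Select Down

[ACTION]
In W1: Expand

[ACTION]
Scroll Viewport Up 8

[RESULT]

                                             
   ┏━━━━━━━━━━━━━━━━━━━━━━━━━━━━━━━━━━━━━┓┓  
   ┃ ImageViewer                         ┃┃  
   ┠─────────────────────────────────────┨┨  
   ┃      ░░░░░▒▒▒▒▒▓▓▓▓▓██████          ┃┃  
   ┃      ░░░░░▒▒▒▒▒▓▓▓▓▓██████          ┃┃  
   ┃      ░░░░░▒▒▒▒▒▓▓▓▓▓██████          ┃┃  
   ┃      ░░░░░▒▒▒▒▒▓▓▓▓▓██████          ┃┃  
   ┃      ░░░░░▒▒▒▒▒▓▓▓▓▓██████          ┃┃  
   ┃      ░░░░░▒▒▒▒▒▓▓▓▓▓██████          ┃┃  
   ┃      ░░░░░▒▒▒▒▒▓▓▓▓▓██████          ┃┃  
   ┃      ░░░░░▒▒▒▒▒▓▓▓▓▓██████          ┃┃  
   ┃      ░░░░░▒▒▒▒▒▓▓▓▓▓██████          ┃┃  
  ┏┃      ░░░░░▒▒▒▒▒▓▓▓▓▓██████          ┃┛  
  ┃┃      ░░░░░▒▒▒▒▒▓▓▓▓▓██████          ┃   


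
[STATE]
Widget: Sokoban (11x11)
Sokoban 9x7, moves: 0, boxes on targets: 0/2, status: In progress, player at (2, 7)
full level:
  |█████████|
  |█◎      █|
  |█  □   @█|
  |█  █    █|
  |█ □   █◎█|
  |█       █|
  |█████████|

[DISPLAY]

█████████  
█◎      █  
█  □   @█  
█  █    █  
█ □   █◎█  
█       █  
█████████  
Moves: 0  0
           
           
           


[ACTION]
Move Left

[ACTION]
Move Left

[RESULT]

█████████  
█◎      █  
█  □ @  █  
█  █    █  
█ □   █◎█  
█       █  
█████████  
Moves: 2  0
           
           
           


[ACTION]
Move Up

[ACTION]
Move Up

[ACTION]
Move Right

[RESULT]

█████████  
█◎    @ █  
█  □    █  
█  █    █  
█ □   █◎█  
█       █  
█████████  
Moves: 4  0
           
           
           


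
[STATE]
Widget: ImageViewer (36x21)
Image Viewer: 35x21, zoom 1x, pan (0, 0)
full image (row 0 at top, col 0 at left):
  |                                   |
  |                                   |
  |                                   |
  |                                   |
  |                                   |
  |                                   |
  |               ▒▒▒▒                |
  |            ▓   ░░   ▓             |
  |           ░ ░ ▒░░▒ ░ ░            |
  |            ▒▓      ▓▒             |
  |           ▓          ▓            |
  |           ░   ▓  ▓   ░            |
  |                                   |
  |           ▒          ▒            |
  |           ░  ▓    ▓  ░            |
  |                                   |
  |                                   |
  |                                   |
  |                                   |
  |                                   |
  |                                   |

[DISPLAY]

                                    
                                    
                                    
                                    
                                    
                                    
               ▒▒▒▒                 
            ▓   ░░   ▓              
           ░ ░ ▒░░▒ ░ ░             
            ▒▓      ▓▒              
           ▓          ▓             
           ░   ▓  ▓   ░             
                                    
           ▒          ▒             
           ░  ▓    ▓  ░             
                                    
                                    
                                    
                                    
                                    
                                    


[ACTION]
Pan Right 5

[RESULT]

                                    
                                    
                                    
                                    
                                    
                                    
          ▒▒▒▒                      
       ▓   ░░   ▓                   
      ░ ░ ▒░░▒ ░ ░                  
       ▒▓      ▓▒                   
      ▓          ▓                  
      ░   ▓  ▓   ░                  
                                    
      ▒          ▒                  
      ░  ▓    ▓  ░                  
                                    
                                    
                                    
                                    
                                    
                                    


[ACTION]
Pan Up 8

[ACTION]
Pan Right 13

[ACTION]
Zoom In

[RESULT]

                                    
                                    
                                    
                                    
                                    
                                    
                                    
                                    
                                    
                                    
                                    
                                    
            ▒▒▒▒▒▒▒▒                
            ▒▒▒▒▒▒▒▒                
      ▓▓      ░░░░      ▓▓          
      ▓▓      ░░░░      ▓▓          
    ░░  ░░  ▒▒░░░░▒▒  ░░  ░░        
    ░░  ░░  ▒▒░░░░▒▒  ░░  ░░        
      ▒▒▓▓            ▓▓▒▒          
      ▒▒▓▓            ▓▓▒▒          
    ▓▓                    ▓▓        


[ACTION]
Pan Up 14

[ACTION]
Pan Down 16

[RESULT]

    ░░  ░░  ▒▒░░░░▒▒  ░░  ░░        
    ░░  ░░  ▒▒░░░░▒▒  ░░  ░░        
      ▒▒▓▓            ▓▓▒▒          
      ▒▒▓▓            ▓▓▒▒          
    ▓▓                    ▓▓        
    ▓▓                    ▓▓        
    ░░      ▓▓    ▓▓      ░░        
    ░░      ▓▓    ▓▓      ░░        
                                    
                                    
    ▒▒                    ▒▒        
    ▒▒                    ▒▒        
    ░░    ▓▓        ▓▓    ░░        
    ░░    ▓▓        ▓▓    ░░        
                                    
                                    
                                    
                                    
                                    
                                    
                                    


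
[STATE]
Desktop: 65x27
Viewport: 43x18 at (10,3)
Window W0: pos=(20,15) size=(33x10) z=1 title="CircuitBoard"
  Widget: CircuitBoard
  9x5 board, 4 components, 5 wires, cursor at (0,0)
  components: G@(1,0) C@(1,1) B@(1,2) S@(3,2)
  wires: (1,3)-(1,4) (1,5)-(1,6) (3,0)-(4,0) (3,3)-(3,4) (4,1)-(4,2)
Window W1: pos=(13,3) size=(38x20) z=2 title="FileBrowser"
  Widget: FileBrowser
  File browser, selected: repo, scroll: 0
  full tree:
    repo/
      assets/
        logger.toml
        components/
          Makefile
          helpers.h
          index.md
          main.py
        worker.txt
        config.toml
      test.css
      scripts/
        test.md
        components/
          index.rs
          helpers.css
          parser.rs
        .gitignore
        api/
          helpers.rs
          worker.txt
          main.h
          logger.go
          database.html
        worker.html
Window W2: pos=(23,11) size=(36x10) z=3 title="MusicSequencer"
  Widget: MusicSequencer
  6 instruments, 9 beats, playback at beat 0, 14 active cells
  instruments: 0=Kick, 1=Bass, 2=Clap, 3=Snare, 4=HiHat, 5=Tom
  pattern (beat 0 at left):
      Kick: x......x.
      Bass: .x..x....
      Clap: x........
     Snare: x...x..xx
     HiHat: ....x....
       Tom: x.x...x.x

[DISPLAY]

   ┏━━━━━━━━━━━━━━━━━━━━━━━━━━━━━━━━━━━━┓  
   ┃ FileBrowser                        ┃  
   ┠────────────────────────────────────┨  
   ┃> [-] repo/                         ┃  
   ┃    [+] assets/                     ┃  
   ┃    test.css                        ┃  
   ┃    [+] scripts/                    ┃  
   ┃                                    ┃  
   ┃         ┏━━━━━━━━━━━━━━━━━━━━━━━━━━━━━
   ┃         ┃ MusicSequencer              
   ┃         ┠─────────────────────────────
   ┃         ┃      ▼12345678              
   ┃         ┃  Kick█······█·              
   ┃         ┃  Bass·█··█····              
   ┃         ┃  Clap█········              
   ┃         ┃ Snare█···█··██              
   ┃         ┃ HiHat····█····              
   ┃         ┗━━━━━━━━━━━━━━━━━━━━━━━━━━━━━


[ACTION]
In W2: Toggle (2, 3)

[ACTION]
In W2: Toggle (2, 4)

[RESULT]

   ┏━━━━━━━━━━━━━━━━━━━━━━━━━━━━━━━━━━━━┓  
   ┃ FileBrowser                        ┃  
   ┠────────────────────────────────────┨  
   ┃> [-] repo/                         ┃  
   ┃    [+] assets/                     ┃  
   ┃    test.css                        ┃  
   ┃    [+] scripts/                    ┃  
   ┃                                    ┃  
   ┃         ┏━━━━━━━━━━━━━━━━━━━━━━━━━━━━━
   ┃         ┃ MusicSequencer              
   ┃         ┠─────────────────────────────
   ┃         ┃      ▼12345678              
   ┃         ┃  Kick█······█·              
   ┃         ┃  Bass·█··█····              
   ┃         ┃  Clap█··██····              
   ┃         ┃ Snare█···█··██              
   ┃         ┃ HiHat····█····              
   ┃         ┗━━━━━━━━━━━━━━━━━━━━━━━━━━━━━


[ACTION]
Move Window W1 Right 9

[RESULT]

            ┏━━━━━━━━━━━━━━━━━━━━━━━━━━━━━━
            ┃ FileBrowser                  
            ┠──────────────────────────────
            ┃> [-] repo/                   
            ┃    [+] assets/               
            ┃    test.css                  
            ┃    [+] scripts/              
            ┃                              
            ┃┏━━━━━━━━━━━━━━━━━━━━━━━━━━━━━
            ┃┃ MusicSequencer              
            ┃┠─────────────────────────────
            ┃┃      ▼12345678              
          ┏━┃┃  Kick█······█·              
          ┃ ┃┃  Bass·█··█····              
          ┠─┃┃  Clap█··██····              
          ┃ ┃┃ Snare█···█··██              
          ┃0┃┃ HiHat····█····              
          ┃ ┃┗━━━━━━━━━━━━━━━━━━━━━━━━━━━━━


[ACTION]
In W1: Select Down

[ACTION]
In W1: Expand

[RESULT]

            ┏━━━━━━━━━━━━━━━━━━━━━━━━━━━━━━
            ┃ FileBrowser                  
            ┠──────────────────────────────
            ┃  [-] repo/                   
            ┃  > [-] assets/               
            ┃      logger.toml             
            ┃      [+] components/         
            ┃      worker.txt              
            ┃┏━━━━━━━━━━━━━━━━━━━━━━━━━━━━━
            ┃┃ MusicSequencer              
            ┃┠─────────────────────────────
            ┃┃      ▼12345678              
          ┏━┃┃  Kick█······█·              
          ┃ ┃┃  Bass·█··█····              
          ┠─┃┃  Clap█··██····              
          ┃ ┃┃ Snare█···█··██              
          ┃0┃┃ HiHat····█····              
          ┃ ┃┗━━━━━━━━━━━━━━━━━━━━━━━━━━━━━


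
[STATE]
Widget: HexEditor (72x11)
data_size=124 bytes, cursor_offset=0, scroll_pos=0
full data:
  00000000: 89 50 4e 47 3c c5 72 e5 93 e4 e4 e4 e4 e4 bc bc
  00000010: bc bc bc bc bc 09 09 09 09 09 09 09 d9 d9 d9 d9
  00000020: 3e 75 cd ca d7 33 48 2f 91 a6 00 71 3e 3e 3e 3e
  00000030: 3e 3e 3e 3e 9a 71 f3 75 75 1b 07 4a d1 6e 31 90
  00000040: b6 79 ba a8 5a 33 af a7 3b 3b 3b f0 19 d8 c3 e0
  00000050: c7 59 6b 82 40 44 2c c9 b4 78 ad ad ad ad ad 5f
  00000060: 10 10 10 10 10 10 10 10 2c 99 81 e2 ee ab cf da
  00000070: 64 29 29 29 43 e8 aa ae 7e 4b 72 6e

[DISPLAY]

00000000  89 50 4e 47 3c c5 72 e5  93 e4 e4 e4 e4 e4 bc bc  |.PNG<.r....
00000010  bc bc bc bc bc 09 09 09  09 09 09 09 d9 d9 d9 d9  |...........
00000020  3e 75 cd ca d7 33 48 2f  91 a6 00 71 3e 3e 3e 3e  |>u...3H/...
00000030  3e 3e 3e 3e 9a 71 f3 75  75 1b 07 4a d1 6e 31 90  |>>>>.q.uu..
00000040  b6 79 ba a8 5a 33 af a7  3b 3b 3b f0 19 d8 c3 e0  |.y..Z3..;;;
00000050  c7 59 6b 82 40 44 2c c9  b4 78 ad ad ad ad ad 5f  |.Yk.@D,..x.
00000060  10 10 10 10 10 10 10 10  2c 99 81 e2 ee ab cf da  |........,..
00000070  64 29 29 29 43 e8 aa ae  7e 4b 72 6e              |d)))C...~Kr
                                                                        
                                                                        
                                                                        


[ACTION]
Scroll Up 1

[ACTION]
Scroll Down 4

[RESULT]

00000040  b6 79 ba a8 5a 33 af a7  3b 3b 3b f0 19 d8 c3 e0  |.y..Z3..;;;
00000050  c7 59 6b 82 40 44 2c c9  b4 78 ad ad ad ad ad 5f  |.Yk.@D,..x.
00000060  10 10 10 10 10 10 10 10  2c 99 81 e2 ee ab cf da  |........,..
00000070  64 29 29 29 43 e8 aa ae  7e 4b 72 6e              |d)))C...~Kr
                                                                        
                                                                        
                                                                        
                                                                        
                                                                        
                                                                        
                                                                        


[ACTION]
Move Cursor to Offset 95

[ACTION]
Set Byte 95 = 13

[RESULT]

00000040  b6 79 ba a8 5a 33 af a7  3b 3b 3b f0 19 d8 c3 e0  |.y..Z3..;;;
00000050  c7 59 6b 82 40 44 2c c9  b4 78 ad ad ad ad ad 13  |.Yk.@D,..x.
00000060  10 10 10 10 10 10 10 10  2c 99 81 e2 ee ab cf da  |........,..
00000070  64 29 29 29 43 e8 aa ae  7e 4b 72 6e              |d)))C...~Kr
                                                                        
                                                                        
                                                                        
                                                                        
                                                                        
                                                                        
                                                                        


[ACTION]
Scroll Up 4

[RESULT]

00000000  89 50 4e 47 3c c5 72 e5  93 e4 e4 e4 e4 e4 bc bc  |.PNG<.r....
00000010  bc bc bc bc bc 09 09 09  09 09 09 09 d9 d9 d9 d9  |...........
00000020  3e 75 cd ca d7 33 48 2f  91 a6 00 71 3e 3e 3e 3e  |>u...3H/...
00000030  3e 3e 3e 3e 9a 71 f3 75  75 1b 07 4a d1 6e 31 90  |>>>>.q.uu..
00000040  b6 79 ba a8 5a 33 af a7  3b 3b 3b f0 19 d8 c3 e0  |.y..Z3..;;;
00000050  c7 59 6b 82 40 44 2c c9  b4 78 ad ad ad ad ad 13  |.Yk.@D,..x.
00000060  10 10 10 10 10 10 10 10  2c 99 81 e2 ee ab cf da  |........,..
00000070  64 29 29 29 43 e8 aa ae  7e 4b 72 6e              |d)))C...~Kr
                                                                        
                                                                        
                                                                        


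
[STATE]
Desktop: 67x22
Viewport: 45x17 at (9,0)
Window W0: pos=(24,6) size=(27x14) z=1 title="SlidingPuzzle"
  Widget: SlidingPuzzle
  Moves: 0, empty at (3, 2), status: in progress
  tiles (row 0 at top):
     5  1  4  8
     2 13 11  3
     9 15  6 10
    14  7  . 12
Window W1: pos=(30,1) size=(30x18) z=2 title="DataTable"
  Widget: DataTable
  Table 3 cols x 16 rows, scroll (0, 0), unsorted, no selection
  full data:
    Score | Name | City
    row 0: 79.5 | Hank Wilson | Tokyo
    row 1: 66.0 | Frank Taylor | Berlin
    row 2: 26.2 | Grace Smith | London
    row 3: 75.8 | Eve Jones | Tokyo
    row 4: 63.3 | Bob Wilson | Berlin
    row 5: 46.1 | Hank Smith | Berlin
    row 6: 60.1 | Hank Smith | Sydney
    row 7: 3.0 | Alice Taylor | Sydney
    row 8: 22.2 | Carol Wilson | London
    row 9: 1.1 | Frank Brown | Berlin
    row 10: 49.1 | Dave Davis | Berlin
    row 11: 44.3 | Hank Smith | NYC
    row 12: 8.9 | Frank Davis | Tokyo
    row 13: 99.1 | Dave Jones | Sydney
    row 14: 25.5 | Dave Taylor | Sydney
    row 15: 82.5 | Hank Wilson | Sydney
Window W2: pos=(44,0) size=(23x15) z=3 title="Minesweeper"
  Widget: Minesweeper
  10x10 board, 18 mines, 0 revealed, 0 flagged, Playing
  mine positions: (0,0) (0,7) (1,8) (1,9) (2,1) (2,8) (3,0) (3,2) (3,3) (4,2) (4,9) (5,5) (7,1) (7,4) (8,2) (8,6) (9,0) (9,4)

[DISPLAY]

                                   ┏━━━━━━━━━
                     ┏━━━━━━━━━━━━━┃ Mineswee
                     ┃ DataTable   ┠─────────
                     ┠─────────────┃■■■■■■■■■
                     ┃Score│Name   ┃■■■■■■■■■
                     ┃─────┼───────┃■■■■■■■■■
               ┏━━━━━┃79.5 │Hank Wi┃■■■■■■■■■
               ┃ Slid┃66.0 │Frank T┃■■■■■■■■■
               ┠─────┃26.2 │Grace S┃■■■■■■■■■
               ┃┌────┃75.8 │Eve Jon┃■■■■■■■■■
               ┃│  5 ┃63.3 │Bob Wil┃■■■■■■■■■
               ┃├────┃46.1 │Hank Sm┃■■■■■■■■■
               ┃│  2 ┃60.1 │Hank Sm┃■■■■■■■■■
               ┃├────┃3.0  │Alice T┃         
               ┃│  9 ┃22.2 │Carol W┗━━━━━━━━━
               ┃├────┃1.1  │Frank Brown │Berl
               ┃│ 14 ┃49.1 │Dave Davis  │Berl


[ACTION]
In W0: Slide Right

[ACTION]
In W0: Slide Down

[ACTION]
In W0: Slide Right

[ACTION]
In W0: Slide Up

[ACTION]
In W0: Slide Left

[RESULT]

                                   ┏━━━━━━━━━
                     ┏━━━━━━━━━━━━━┃ Mineswee
                     ┃ DataTable   ┠─────────
                     ┠─────────────┃■■■■■■■■■
                     ┃Score│Name   ┃■■■■■■■■■
                     ┃─────┼───────┃■■■■■■■■■
               ┏━━━━━┃79.5 │Hank Wi┃■■■■■■■■■
               ┃ Slid┃66.0 │Frank T┃■■■■■■■■■
               ┠─────┃26.2 │Grace S┃■■■■■■■■■
               ┃┌────┃75.8 │Eve Jon┃■■■■■■■■■
               ┃│  5 ┃63.3 │Bob Wil┃■■■■■■■■■
               ┃├────┃46.1 │Hank Sm┃■■■■■■■■■
               ┃│  2 ┃60.1 │Hank Sm┃■■■■■■■■■
               ┃├────┃3.0  │Alice T┃         
               ┃│ 14 ┃22.2 │Carol W┗━━━━━━━━━
               ┃├────┃1.1  │Frank Brown │Berl
               ┃│ 15 ┃49.1 │Dave Davis  │Berl


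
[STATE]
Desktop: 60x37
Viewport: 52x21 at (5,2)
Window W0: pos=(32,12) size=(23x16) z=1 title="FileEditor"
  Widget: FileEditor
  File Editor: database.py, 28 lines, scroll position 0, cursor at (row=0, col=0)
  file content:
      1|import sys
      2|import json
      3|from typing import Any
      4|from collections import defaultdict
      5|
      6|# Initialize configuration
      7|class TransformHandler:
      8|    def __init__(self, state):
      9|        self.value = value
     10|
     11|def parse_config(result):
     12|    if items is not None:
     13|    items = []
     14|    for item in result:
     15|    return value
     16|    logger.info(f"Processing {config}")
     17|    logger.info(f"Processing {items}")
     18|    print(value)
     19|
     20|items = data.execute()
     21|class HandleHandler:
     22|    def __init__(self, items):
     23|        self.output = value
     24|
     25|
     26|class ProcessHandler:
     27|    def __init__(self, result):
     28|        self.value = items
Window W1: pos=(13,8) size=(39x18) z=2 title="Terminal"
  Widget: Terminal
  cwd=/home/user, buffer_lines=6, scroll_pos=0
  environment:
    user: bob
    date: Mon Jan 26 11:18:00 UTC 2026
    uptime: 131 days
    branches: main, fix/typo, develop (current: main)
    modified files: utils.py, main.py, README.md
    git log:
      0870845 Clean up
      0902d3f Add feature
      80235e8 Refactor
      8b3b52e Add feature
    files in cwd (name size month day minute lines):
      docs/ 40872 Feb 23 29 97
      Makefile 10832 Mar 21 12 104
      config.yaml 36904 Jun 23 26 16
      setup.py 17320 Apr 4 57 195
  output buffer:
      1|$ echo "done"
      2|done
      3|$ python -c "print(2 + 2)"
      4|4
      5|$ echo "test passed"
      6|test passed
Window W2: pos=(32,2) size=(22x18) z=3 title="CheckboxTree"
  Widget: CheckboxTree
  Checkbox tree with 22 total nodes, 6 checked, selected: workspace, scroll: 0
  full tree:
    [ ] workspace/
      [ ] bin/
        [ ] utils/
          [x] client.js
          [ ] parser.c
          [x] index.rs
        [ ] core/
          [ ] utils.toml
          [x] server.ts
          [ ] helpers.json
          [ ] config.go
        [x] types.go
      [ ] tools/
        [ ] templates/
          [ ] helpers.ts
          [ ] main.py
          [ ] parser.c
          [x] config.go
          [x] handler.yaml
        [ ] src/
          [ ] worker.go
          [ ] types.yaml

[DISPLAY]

                           ┏━━━━━━━━━━━━━━━━━━━━┓   
                           ┃ CheckboxTree       ┃   
                           ┠────────────────────┨   
                           ┃>[-] workspace/     ┃   
                           ┃   [-] bin/         ┃   
                           ┃     [-] utils/     ┃   
        ┏━━━━━━━━━━━━━━━━━━┃       [x] client.js┃   
        ┃ Terminal         ┃       [ ] parser.c ┃   
        ┠──────────────────┃       [x] index.rs ┃   
        ┃$ echo "done"     ┃     [-] core/      ┃   
        ┃done              ┃       [ ] utils.tom┃┓  
        ┃$ python -c "print┃       [x] server.ts┃┃  
        ┃4                 ┃       [ ] helpers.j┃┨  
        ┃$ echo "test passe┃       [ ] config.go┃┃  
        ┃test passed       ┃     [x] types.go   ┃┃  
        ┃$ █               ┃   [-] tools/       ┃┃  
        ┃                  ┃     [-] templates/ ┃┃  
        ┃                  ┗━━━━━━━━━━━━━━━━━━━━┛┃  
        ┃                                     ┃u░┃  
        ┃                                     ┃l░┃  
        ┃                                     ┃l░┃  


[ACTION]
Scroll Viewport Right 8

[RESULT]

                        ┏━━━━━━━━━━━━━━━━━━━━┓      
                        ┃ CheckboxTree       ┃      
                        ┠────────────────────┨      
                        ┃>[-] workspace/     ┃      
                        ┃   [-] bin/         ┃      
                        ┃     [-] utils/     ┃      
     ┏━━━━━━━━━━━━━━━━━━┃       [x] client.js┃      
     ┃ Terminal         ┃       [ ] parser.c ┃      
     ┠──────────────────┃       [x] index.rs ┃      
     ┃$ echo "done"     ┃     [-] core/      ┃      
     ┃done              ┃       [ ] utils.tom┃┓     
     ┃$ python -c "print┃       [x] server.ts┃┃     
     ┃4                 ┃       [ ] helpers.j┃┨     
     ┃$ echo "test passe┃       [ ] config.go┃┃     
     ┃test passed       ┃     [x] types.go   ┃┃     
     ┃$ █               ┃   [-] tools/       ┃┃     
     ┃                  ┃     [-] templates/ ┃┃     
     ┃                  ┗━━━━━━━━━━━━━━━━━━━━┛┃     
     ┃                                     ┃u░┃     
     ┃                                     ┃l░┃     
     ┃                                     ┃l░┃     


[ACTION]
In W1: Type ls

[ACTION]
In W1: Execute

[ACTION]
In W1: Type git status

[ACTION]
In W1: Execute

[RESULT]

                        ┏━━━━━━━━━━━━━━━━━━━━┓      
                        ┃ CheckboxTree       ┃      
                        ┠────────────────────┨      
                        ┃>[-] workspace/     ┃      
                        ┃   [-] bin/         ┃      
                        ┃     [-] utils/     ┃      
     ┏━━━━━━━━━━━━━━━━━━┃       [x] client.js┃      
     ┃ Terminal         ┃       [ ] parser.c ┃      
     ┠──────────────────┃       [x] index.rs ┃      
     ┃$ python -c "print┃     [-] core/      ┃      
     ┃4                 ┃       [ ] utils.tom┃┓     
     ┃$ echo "test passe┃       [x] server.ts┃┃     
     ┃test passed       ┃       [ ] helpers.j┃┨     
     ┃$ ls              ┃       [ ] config.go┃┃     
     ┃docs/  Makefile  c┃     [x] types.go   ┃┃     
     ┃$ git status      ┃   [-] tools/       ┃┃     
     ┃On branch main    ┃     [-] templates/ ┃┃     
     ┃Changes not staged┗━━━━━━━━━━━━━━━━━━━━┛┃     
     ┃                                     ┃u░┃     
     ┃        modified:   utils.py         ┃l░┃     
     ┃        modified:   main.py          ┃l░┃     


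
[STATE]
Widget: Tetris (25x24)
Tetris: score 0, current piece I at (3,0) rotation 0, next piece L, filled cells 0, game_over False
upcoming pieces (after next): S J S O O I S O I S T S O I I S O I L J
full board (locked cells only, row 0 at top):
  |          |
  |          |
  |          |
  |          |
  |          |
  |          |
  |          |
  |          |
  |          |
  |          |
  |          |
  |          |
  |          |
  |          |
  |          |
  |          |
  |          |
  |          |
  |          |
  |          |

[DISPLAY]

   ████   │Next:         
          │  ▒           
          │▒▒▒           
          │              
          │              
          │              
          │Score:        
          │0             
          │              
          │              
          │              
          │              
          │              
          │              
          │              
          │              
          │              
          │              
          │              
          │              
          │              
          │              
          │              
          │              


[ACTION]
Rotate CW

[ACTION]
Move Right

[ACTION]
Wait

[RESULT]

          │Next:         
    █     │  ▒           
    █     │▒▒▒           
    █     │              
    █     │              
          │              
          │Score:        
          │0             
          │              
          │              
          │              
          │              
          │              
          │              
          │              
          │              
          │              
          │              
          │              
          │              
          │              
          │              
          │              
          │              


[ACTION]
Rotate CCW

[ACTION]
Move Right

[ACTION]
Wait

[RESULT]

          │Next:         
          │  ▒           
     ████ │▒▒▒           
          │              
          │              
          │              
          │Score:        
          │0             
          │              
          │              
          │              
          │              
          │              
          │              
          │              
          │              
          │              
          │              
          │              
          │              
          │              
          │              
          │              
          │              


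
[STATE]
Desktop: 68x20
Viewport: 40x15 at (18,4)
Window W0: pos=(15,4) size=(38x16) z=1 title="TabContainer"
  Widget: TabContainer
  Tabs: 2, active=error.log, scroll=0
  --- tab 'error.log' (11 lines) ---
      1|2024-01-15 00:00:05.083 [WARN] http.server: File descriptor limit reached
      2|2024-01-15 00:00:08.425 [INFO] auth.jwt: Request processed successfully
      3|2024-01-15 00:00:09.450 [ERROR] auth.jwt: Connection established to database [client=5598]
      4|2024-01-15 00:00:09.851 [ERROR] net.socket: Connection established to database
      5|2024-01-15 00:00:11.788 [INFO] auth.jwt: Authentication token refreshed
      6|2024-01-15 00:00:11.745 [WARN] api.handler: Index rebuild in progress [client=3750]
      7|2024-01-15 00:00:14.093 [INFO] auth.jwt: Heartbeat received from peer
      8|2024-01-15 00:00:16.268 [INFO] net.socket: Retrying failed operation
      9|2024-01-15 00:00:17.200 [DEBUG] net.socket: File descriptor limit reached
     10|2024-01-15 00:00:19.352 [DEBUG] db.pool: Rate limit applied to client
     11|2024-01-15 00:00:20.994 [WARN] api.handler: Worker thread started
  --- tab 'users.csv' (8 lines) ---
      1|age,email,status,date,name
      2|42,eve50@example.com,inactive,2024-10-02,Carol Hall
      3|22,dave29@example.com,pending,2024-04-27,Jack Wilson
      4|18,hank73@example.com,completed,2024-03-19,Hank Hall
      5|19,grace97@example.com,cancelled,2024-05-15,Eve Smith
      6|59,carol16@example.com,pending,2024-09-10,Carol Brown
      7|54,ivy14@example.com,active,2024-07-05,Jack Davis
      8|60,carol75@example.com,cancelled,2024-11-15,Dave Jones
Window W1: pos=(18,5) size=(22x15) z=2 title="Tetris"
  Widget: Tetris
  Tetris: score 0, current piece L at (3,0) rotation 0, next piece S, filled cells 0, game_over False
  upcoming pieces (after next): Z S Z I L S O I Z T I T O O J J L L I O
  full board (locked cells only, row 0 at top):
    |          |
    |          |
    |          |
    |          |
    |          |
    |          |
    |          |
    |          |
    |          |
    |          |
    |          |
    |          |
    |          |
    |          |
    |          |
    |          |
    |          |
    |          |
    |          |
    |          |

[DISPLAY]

━━━━━━━━━━━━━━━━━━━━━━━━━━━━━━━━━━┓     
┏━━━━━━━━━━━━━━━━━━━━┓            ┃     
┃ Tetris             ┃────────────┨     
┠────────────────────┨            ┃     
┃          │Next:    ┃────────────┃     
┃          │ ░░      ┃[WARN] http.┃     
┃          │░░       ┃[INFO] auth.┃     
┃          │         ┃[ERROR] auth┃     
┃          │         ┃[ERROR] net.┃     
┃          │         ┃[INFO] auth.┃     
┃          │Score:   ┃[WARN] api.h┃     
┃          │0        ┃[INFO] auth.┃     
┃          │         ┃[INFO] net.s┃     
┃          │         ┃[DEBUG] net.┃     
┃          │         ┃[DEBUG] db.p┃     


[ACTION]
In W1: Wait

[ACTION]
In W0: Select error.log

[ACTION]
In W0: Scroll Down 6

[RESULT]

━━━━━━━━━━━━━━━━━━━━━━━━━━━━━━━━━━┓     
┏━━━━━━━━━━━━━━━━━━━━┓            ┃     
┃ Tetris             ┃────────────┨     
┠────────────────────┨            ┃     
┃          │Next:    ┃────────────┃     
┃          │ ░░      ┃[INFO] auth.┃     
┃          │░░       ┃[INFO] net.s┃     
┃          │         ┃[DEBUG] net.┃     
┃          │         ┃[DEBUG] db.p┃     
┃          │         ┃[WARN] api.h┃     
┃          │Score:   ┃            ┃     
┃          │0        ┃            ┃     
┃          │         ┃            ┃     
┃          │         ┃            ┃     
┃          │         ┃            ┃     


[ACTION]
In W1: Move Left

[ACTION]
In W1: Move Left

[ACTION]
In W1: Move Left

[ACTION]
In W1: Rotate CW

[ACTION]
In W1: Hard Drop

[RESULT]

━━━━━━━━━━━━━━━━━━━━━━━━━━━━━━━━━━┓     
┏━━━━━━━━━━━━━━━━━━━━┓            ┃     
┃ Tetris             ┃────────────┨     
┠────────────────────┨            ┃     
┃          │Next:    ┃────────────┃     
┃          │▓▓       ┃[INFO] auth.┃     
┃          │ ▓▓      ┃[INFO] net.s┃     
┃          │         ┃[DEBUG] net.┃     
┃          │         ┃[DEBUG] db.p┃     
┃          │         ┃[WARN] api.h┃     
┃          │Score:   ┃            ┃     
┃          │0        ┃            ┃     
┃▒         │         ┃            ┃     
┃▒         │         ┃            ┃     
┃▒▒        │         ┃            ┃     
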